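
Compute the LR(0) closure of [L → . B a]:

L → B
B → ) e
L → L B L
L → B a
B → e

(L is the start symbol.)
{ [B → . ) e], [B → . e], [L → . B a] }

To compute CLOSURE, for each item [A → α.Bβ] where B is a non-terminal, add [B → .γ] for all productions B → γ; repeat for the newly added items until nothing changes.

Start with: [L → . B a]
  [L → . B a] has the dot before B: add [B → . ) e], [B → . e]
No further items can be added.

CLOSURE = { [B → . ) e], [B → . e], [L → . B a] }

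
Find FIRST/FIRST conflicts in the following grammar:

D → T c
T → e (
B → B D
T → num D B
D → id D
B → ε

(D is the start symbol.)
No FIRST/FIRST conflicts.

A FIRST/FIRST conflict occurs when two productions N → α and N → β for the same non-terminal have FIRST(α) ∩ FIRST(β) ≠ ∅ (with ε ∈ FIRST of a nullable right-hand side, so two nullable alternatives also conflict).

FIRST sets of the non-terminals at (or reachable through a nullable prefix from) the front of some alternative:
  FIRST(T) = { 'e', 'num' }
  FIRST(B) = { 'e', 'id', 'num', ε }
  FIRST(D) = { 'e', 'id', 'num' }

Productions for D:
  D → T c: FIRST = { 'e', 'num' }
  D → id D: FIRST = { 'id' }
Productions for T:
  T → e (: FIRST = { 'e' }
  T → num D B: FIRST = { 'num' }
Productions for B:
  B → B D: FIRST = { 'e', 'id', 'num' }
  B → ε: FIRST = { ε }

All alternatives of each non-terminal have pairwise disjoint FIRST sets.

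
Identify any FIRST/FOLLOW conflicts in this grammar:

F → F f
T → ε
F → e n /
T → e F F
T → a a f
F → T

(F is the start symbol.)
Nullable non-terminals: F, T.
FIRST sets used below: FIRST(F) = { 'a', 'e', 'f', ε }, FIRST(T) = { 'a', 'e', ε }

F: nullable alternative(s) F → T; FOLLOW(F) = { $, 'a', 'e', 'f' }
  F → F f: FIRST \ {ε} = { 'a', 'e', 'f' } — overlaps FOLLOW(F) on { 'a', 'e', 'f' }: CONFLICT
  F → e n /: FIRST \ {ε} = { 'e' } — overlaps FOLLOW(F) on { 'e' }: CONFLICT
  F → T: FIRST \ {ε} = { 'a', 'e' } — this is the only nullable alternative, skip

T: nullable alternative(s) T → ε; FOLLOW(T) = { $, 'a', 'e', 'f' }
  T → ε: FIRST \ {ε} = { } — this is the only nullable alternative, skip
  T → e F F: FIRST \ {ε} = { 'e' } — overlaps FOLLOW(T) on { 'e' }: CONFLICT
  T → a a f: FIRST \ {ε} = { 'a' } — overlaps FOLLOW(T) on { 'a' }: CONFLICT

So the grammar has 4 FIRST/FOLLOW conflicts (marked CONFLICT above).

Answer: Yes. F → F f with FOLLOW(F) on { 'a', 'e', 'f' }; F → e n '/' with FOLLOW(F) on { 'e' }; T → e F F with FOLLOW(T) on { 'e' }; T → a a f with FOLLOW(T) on { 'a' }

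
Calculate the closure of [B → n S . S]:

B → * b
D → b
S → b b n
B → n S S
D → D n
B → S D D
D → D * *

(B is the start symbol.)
{ [B → n S . S], [S → . b b n] }

To compute CLOSURE, for each item [A → α.Bβ] where B is a non-terminal, add [B → .γ] for all productions B → γ; repeat for the newly added items until nothing changes.

Start with: [B → n S . S]
  [B → n S . S] has the dot before S: add [S → . b b n]
No further items can be added.

CLOSURE = { [B → n S . S], [S → . b b n] }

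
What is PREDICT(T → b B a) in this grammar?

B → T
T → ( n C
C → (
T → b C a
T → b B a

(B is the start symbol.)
PREDICT(T → b B a) = (FIRST(RHS) \ {ε}) ∪ (FOLLOW(T) if ε ∈ FIRST(RHS), i.e. RHS ⇒* ε)
FIRST(b B a) = { 'b' }
ε ∉ FIRST(b B a), so FOLLOW(T) is not added.
PREDICT(T → b B a) = { 'b' }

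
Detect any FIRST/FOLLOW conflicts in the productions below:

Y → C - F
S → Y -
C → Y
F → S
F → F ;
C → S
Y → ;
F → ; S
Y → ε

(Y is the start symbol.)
Nullable non-terminals: C, Y.
FIRST sets used below: FIRST(Y) = { '-', ';', ε }, FIRST(S) = { '-', ';' }, FIRST(C) = { '-', ';', ε }

C: nullable alternative(s) C → Y; FOLLOW(C) = { '-' }
  C → Y: FIRST \ {ε} = { '-', ';' } — this is the only nullable alternative, skip
  C → S: FIRST \ {ε} = { '-', ';' } — overlaps FOLLOW(C) on { '-' }: CONFLICT

Y: nullable alternative(s) Y → ε; FOLLOW(Y) = { $, '-' }
  Y → C - F: FIRST \ {ε} = { '-', ';' } — overlaps FOLLOW(Y) on { '-' }: CONFLICT
  Y → ;: FIRST \ {ε} = { ';' } — disjoint from FOLLOW(Y)
  Y → ε: FIRST \ {ε} = { } — this is the only nullable alternative, skip

F, S have no nullable alternative, so no FIRST/FOLLOW check is needed there.

So the grammar has 2 FIRST/FOLLOW conflicts (marked CONFLICT above).

Answer: Yes. Y → C '-' F with FOLLOW(Y) on { '-' }; C → S with FOLLOW(C) on { '-' }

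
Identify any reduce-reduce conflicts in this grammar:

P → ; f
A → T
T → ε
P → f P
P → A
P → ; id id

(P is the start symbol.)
No reduce-reduce conflicts

A reduce-reduce conflict occurs when an LR(0) state has two complete items [A → α .] and [B → β .] — both call for a reduction, and with no lookahead the parser cannot choose between them.

Augment with P' → P and build the canonical LR(0) collection (I0 = CLOSURE({[P' → . P]}), then GOTO on every symbol after a dot until no new states appear). It has 10 states:
  I0: { [A → . T], [P → . ; f], [P → . ; id id], [P → . A], [P → . f P], [P' → . P], [T → .] }  — shift, reduce
  I1: { [P → ; . f], [P → ; . id id] }  — shift
  I2: { [P → A .] }  — reduce
  I3: { [P' → P .] }  — accept
  I4: { [A → T .] }  — reduce
  I5: { [A → . T], [P → . ; f], [P → . ; id id], [P → . A], [P → . f P], [P → f . P], [T → .] }  — shift, reduce
  I6: { [P → f P .] }  — reduce
  I7: { [P → ; f .] }  — reduce
  I8: { [P → ; id . id] }  — shift
  I9: { [P → ; id id .] }  — reduce

No state contains more than one complete item.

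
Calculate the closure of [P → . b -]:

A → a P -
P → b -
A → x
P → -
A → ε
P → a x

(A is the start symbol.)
Start with: [P → . b -]
The dot precedes the terminal b, so nothing is added.

CLOSURE = { [P → . b -] }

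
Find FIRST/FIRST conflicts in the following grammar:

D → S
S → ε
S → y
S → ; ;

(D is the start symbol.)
A FIRST/FIRST conflict occurs when two productions N → α and N → β for the same non-terminal have FIRST(α) ∩ FIRST(β) ≠ ∅ (with ε ∈ FIRST of a nullable right-hand side, so two nullable alternatives also conflict).

Productions for S:
  S → ε: FIRST = { ε }
  S → y: FIRST = { 'y' }
  S → ; ;: FIRST = { ';' }
D has only one production, so no FIRST/FIRST conflict is possible there.

All alternatives of each non-terminal have pairwise disjoint FIRST sets.

Answer: No FIRST/FIRST conflicts.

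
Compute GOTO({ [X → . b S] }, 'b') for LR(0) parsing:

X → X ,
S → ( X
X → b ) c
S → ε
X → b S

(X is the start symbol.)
GOTO(I, 'b') = CLOSURE({ [A → αX.β] : [A → α.Xβ] ∈ I, X = 'b' })

Items with dot before 'b', with the dot advanced:
  [X → . b S] → [X → b . S]
Closure of the advanced items:
  [X → b . S] has the dot before S: add [S → . ( X], [S → .]

GOTO = { [S → . ( X], [S → .], [X → b . S] }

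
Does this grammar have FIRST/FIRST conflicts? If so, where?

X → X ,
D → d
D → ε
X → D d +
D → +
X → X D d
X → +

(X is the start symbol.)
A FIRST/FIRST conflict occurs when two productions N → α and N → β for the same non-terminal have FIRST(α) ∩ FIRST(β) ≠ ∅ (with ε ∈ FIRST of a nullable right-hand side, so two nullable alternatives also conflict).

FIRST sets of the non-terminals at (or reachable through a nullable prefix from) the front of some alternative:
  FIRST(X) = { '+', 'd' }
  FIRST(D) = { '+', 'd', ε }

Productions for X:
  X → X ,: FIRST = { '+', 'd' }
  X → D d +: FIRST = { '+', 'd' }
  X → X D d: FIRST = { '+', 'd' }
  X → +: FIRST = { '+' }
Productions for D:
  D → d: FIRST = { 'd' }
  D → ε: FIRST = { ε }
  D → +: FIRST = { '+' }

Conflict for X: X → X , and X → D d +
  Overlap: { '+', 'd' }
Conflict for X: X → X , and X → X D d
  Overlap: { '+', 'd' }
Conflict for X: X → X , and X → +
  Overlap: { '+' }
Conflict for X: X → D d + and X → X D d
  Overlap: { '+', 'd' }
Conflict for X: X → D d + and X → +
  Overlap: { '+' }
Conflict for X: X → X D d and X → +
  Overlap: { '+' }

Answer: Yes. X → X ',' / X → D d '+' on { '+', 'd' }; X → X ',' / X → X D d on { '+', 'd' }; X → X ',' / X → '+' on { '+' }; X → D d '+' / X → X D d on { '+', 'd' }; X → D d '+' / X → '+' on { '+' }; X → X D d / X → '+' on { '+' }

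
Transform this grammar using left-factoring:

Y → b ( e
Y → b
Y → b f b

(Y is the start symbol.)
Y → b Y'
Y' → ( e
Y' → ε
Y' → f b

Left-factoring transforms A → αβ₁ | αβ₂ into A → αA' and A' → β₁ | β₂
(α is the longest common prefix among the alternatives). Repeat until
no nonterminal has two alternatives with a common prefix.

Round 1: Y has alternatives sharing prefix 'b'. Introduce Y': Y → b Y'
  Add: Y' → ( e
  Add: Y' → ε
  Add: Y' → f b

No remaining common prefixes — done.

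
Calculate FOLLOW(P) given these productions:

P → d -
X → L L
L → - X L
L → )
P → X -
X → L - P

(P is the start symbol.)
To compute FOLLOW(P), find every occurrence of P on a right-hand side N → α P β: add FIRST(β) \ {ε}, and if β is empty or nullable also add FOLLOW(N). Iterate to a fixed point.

P is the start symbol, so $ ∈ FOLLOW(P).
In X → L - P: P is at the end, add FOLLOW(X)

The FOLLOW sets referred to above (computed the same way, to a fixed point):
  FOLLOW(X) = { ')', '-' }

Taking the union: FOLLOW(P) = { $, ')', '-' }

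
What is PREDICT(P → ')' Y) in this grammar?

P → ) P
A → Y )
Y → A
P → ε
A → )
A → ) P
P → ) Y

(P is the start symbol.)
{ ')' }

PREDICT(P → ')' Y) = (FIRST(RHS) \ {ε}) ∪ (FOLLOW(P) if ε ∈ FIRST(RHS), i.e. RHS ⇒* ε)
FIRST(')' Y) = { ')' }
ε ∉ FIRST(')' Y), so FOLLOW(P) is not added.
PREDICT(P → ')' Y) = { ')' }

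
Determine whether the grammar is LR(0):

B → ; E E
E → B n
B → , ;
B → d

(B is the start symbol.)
Augment with B' → B and build the canonical LR(0) collection (I0 = CLOSURE({[B' → . B]}), then GOTO on every symbol after a dot until no new states appear). It has 10 states:
  I0: { [B → . , ;], [B → . ; E E], [B → . d], [B' → . B] }  — shift
  I1: { [B → , . ;] }  — shift
  I2: { [B → . , ;], [B → . ; E E], [B → . d], [B → ; . E E], [E → . B n] }  — shift
  I3: { [B' → B .] }  — accept
  I4: { [B → d .] }  — reduce
  I5: { [E → B . n] }  — shift
  I6: { [B → . , ;], [B → . ; E E], [B → . d], [B → ; E . E], [E → . B n] }  — shift
  I7: { [B → ; E E .] }  — reduce
  I8: { [E → B n .] }  — reduce
  I9: { [B → , ; .] }  — reduce

Every state is either a pure shift/goto state or contains exactly one complete item and nothing to shift — no conflicts. The grammar is LR(0).

Answer: Yes, the grammar is LR(0)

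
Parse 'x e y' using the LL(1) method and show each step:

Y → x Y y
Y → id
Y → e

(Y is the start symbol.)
LL(1) parsing maintains a stack (initially the start symbol over $) and the input. At each step: if the stack top is a terminal, match it against the current input token; if it is a non-terminal N, replace it with the RHS of M[N, lookahead] (the unique production whose predict set contains the lookahead).

Stack is shown with the top on the left.

Stack    Input    Action
------------------------
Y $      x e y $  output Y → x Y y
x Y y $  x e y $  match 'x'
Y y $    e y $    output Y → e
e y $    e y $    match 'e'
y $      y $      match 'y'
$        $        accept

The string is accepted.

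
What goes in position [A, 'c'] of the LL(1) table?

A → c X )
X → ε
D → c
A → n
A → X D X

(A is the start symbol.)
To find M[A, 'c'], we find productions for A where 'c' is in the predict set (PREDICT(N → α) = (FIRST(α) \ {ε}) ∪ (FOLLOW(N) if α ⇒* ε)).

Relevant sets:
  FIRST(X) = { ε }
  FIRST(D) = { 'c' }

A → c X ): PREDICT = { 'c' }
  'c' is in predict set, so this production goes in M[A, 'c']
A → n: PREDICT = { 'n' }
A → X D X: PREDICT = { 'c' }
  'c' is in predict set, so this production goes in M[A, 'c']

M[A, 'c'] = A → c X ), A → X D X  (a multiply-defined cell — the grammar is not LL(1))

Answer: A → c X ), A → X D X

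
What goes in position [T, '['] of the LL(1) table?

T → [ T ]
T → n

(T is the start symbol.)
T → [ T ]

To find M[T, '['], we find productions for T where '[' is in the predict set (PREDICT(N → α) = (FIRST(α) \ {ε}) ∪ (FOLLOW(N) if α ⇒* ε)).

T → [ T ]: PREDICT = { '[' }
  '[' is in predict set, so this production goes in M[T, '[']
T → n: PREDICT = { 'n' }

M[T, '['] = T → [ T ]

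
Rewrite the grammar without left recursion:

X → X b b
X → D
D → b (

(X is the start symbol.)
X → D X'
X' → b b X'
X' → ε
D → b (

X is directly left-recursive. The standard transformation for
  A → A α₁ | ... | A α_m | β₁ | ... | β_n
is
  A  → β₁ A' | ... | β_n A'
  A' → α₁ A' | ... | α_m A' | ε

X → D becomes X → D X'
X → X b b becomes X' → b b X'
Add X' → ε

Productions for other non-terminals are unchanged:
  D → b (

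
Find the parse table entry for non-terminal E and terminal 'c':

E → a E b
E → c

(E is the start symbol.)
To find M[E, 'c'], we find productions for E where 'c' is in the predict set (PREDICT(N → α) = (FIRST(α) \ {ε}) ∪ (FOLLOW(N) if α ⇒* ε)).

E → a E b: PREDICT = { 'a' }
E → c: PREDICT = { 'c' }
  'c' is in predict set, so this production goes in M[E, 'c']

M[E, 'c'] = E → c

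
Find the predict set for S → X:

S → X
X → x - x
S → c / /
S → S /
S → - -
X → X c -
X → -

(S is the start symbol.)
{ '-', 'x' }

PREDICT(S → X) = (FIRST(RHS) \ {ε}) ∪ (FOLLOW(S) if ε ∈ FIRST(RHS), i.e. RHS ⇒* ε)
FIRST(X) = { '-', 'x' }
FIRST(X) = { '-', 'x' }
ε ∉ FIRST(X), so FOLLOW(S) is not added.
PREDICT(S → X) = { '-', 'x' }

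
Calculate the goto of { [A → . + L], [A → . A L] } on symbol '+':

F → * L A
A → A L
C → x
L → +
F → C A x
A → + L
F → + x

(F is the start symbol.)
GOTO(I, '+') = CLOSURE({ [A → αX.β] : [A → α.Xβ] ∈ I, X = '+' })

Items with dot before '+', with the dot advanced:
  [A → . + L] → [A → + . L]
Closure of the advanced items:
  [A → + . L] has the dot before L: add [L → . +]

GOTO = { [A → + . L], [L → . +] }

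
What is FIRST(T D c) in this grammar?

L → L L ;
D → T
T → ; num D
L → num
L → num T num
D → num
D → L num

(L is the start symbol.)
FIRST sets of the non-terminals involved (from the grammar, by fixed-point iteration):
  FIRST(T) = { ';' }

To compute FIRST(T D c), process the symbols left to right:
Symbol T is a non-terminal. Add FIRST(T) \ {ε} = { ';' }
T is not nullable (ε ∉ FIRST(T)), so stop here.
FIRST(T D c) = { ';' }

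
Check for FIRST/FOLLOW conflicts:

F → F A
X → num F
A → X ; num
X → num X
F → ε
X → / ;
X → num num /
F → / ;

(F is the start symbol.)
Yes. F → F A with FOLLOW(F) on { '/', 'num' }; F → '/' ';' with FOLLOW(F) on { '/' }

A FIRST/FOLLOW conflict occurs when a non-terminal N has a nullable alternative N → β (β ⇒* ε) and another alternative N → α with FIRST(α) ∩ FOLLOW(N) ≠ ∅: on such a lookahead the parser cannot decide between expanding α and letting N vanish via β.

Nullable non-terminals: F.
FIRST sets used below: FIRST(F) = { '/', 'num', ε }, FIRST(A) = { '/', 'num' }

F: nullable alternative(s) F → ε; FOLLOW(F) = { $, '/', ';', 'num' }
  F → F A: FIRST \ {ε} = { '/', 'num' } — overlaps FOLLOW(F) on { '/', 'num' }: CONFLICT
  F → ε: FIRST \ {ε} = { } — this is the only nullable alternative, skip
  F → / ;: FIRST \ {ε} = { '/' } — overlaps FOLLOW(F) on { '/' }: CONFLICT

A, X have no nullable alternative, so no FIRST/FOLLOW check is needed there.

So the grammar has 2 FIRST/FOLLOW conflicts (marked CONFLICT above).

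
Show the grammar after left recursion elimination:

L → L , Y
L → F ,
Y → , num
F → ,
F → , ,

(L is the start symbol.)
L → F , L'
L' → , Y L'
L' → ε
Y → , num
F → ,
F → , ,

L is directly left-recursive. The standard transformation for
  A → A α₁ | ... | A α_m | β₁ | ... | β_n
is
  A  → β₁ A' | ... | β_n A'
  A' → α₁ A' | ... | α_m A' | ε

L → F , becomes L → F , L'
L → L , Y becomes L' → , Y L'
Add L' → ε

Productions for other non-terminals are unchanged:
  Y → , num
  F → ,
  F → , ,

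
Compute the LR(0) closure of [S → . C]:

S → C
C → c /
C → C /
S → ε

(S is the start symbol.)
{ [C → . C /], [C → . c /], [S → . C] }

Start with: [S → . C]
  [S → . C] has the dot before C: add [C → . c /], [C → . C /]
No further items can be added.

CLOSURE = { [C → . C /], [C → . c /], [S → . C] }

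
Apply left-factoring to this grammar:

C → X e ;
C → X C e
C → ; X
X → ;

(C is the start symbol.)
C → X C'
C' → e ;
C' → C e
C → ; X
X → ;

Left-factoring transforms A → αβ₁ | αβ₂ into A → αA' and A' → β₁ | β₂
(α is the longest common prefix among the alternatives). Repeat until
no nonterminal has two alternatives with a common prefix.

Round 1: C has alternatives sharing prefix 'X'. Introduce C': C → X C'
  Add: C' → e ;
  Add: C' → C e

No remaining common prefixes — done.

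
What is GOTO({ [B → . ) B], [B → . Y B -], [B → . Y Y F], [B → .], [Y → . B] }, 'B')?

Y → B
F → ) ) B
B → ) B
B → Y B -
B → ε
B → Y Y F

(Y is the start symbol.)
{ [Y → B .] }

GOTO(I, 'B') = CLOSURE({ [A → αX.β] : [A → α.Xβ] ∈ I, X = 'B' })

Items with dot before 'B', with the dot advanced:
  [Y → . B] → [Y → B .]
Closure adds nothing (no advanced item has the dot before a non-terminal).

GOTO = { [Y → B .] }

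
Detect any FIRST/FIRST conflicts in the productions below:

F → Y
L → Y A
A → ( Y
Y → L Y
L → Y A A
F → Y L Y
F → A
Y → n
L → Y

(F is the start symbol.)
FIRST sets of the non-terminals at (or reachable through a nullable prefix from) the front of some alternative:
  FIRST(Y) = { 'n' }
  FIRST(A) = { '(' }
  FIRST(L) = { 'n' }

Productions for F:
  F → Y: FIRST = { 'n' }
  F → Y L Y: FIRST = { 'n' }
  F → A: FIRST = { '(' }
Productions for L:
  L → Y A: FIRST = { 'n' }
  L → Y A A: FIRST = { 'n' }
  L → Y: FIRST = { 'n' }
Productions for Y:
  Y → L Y: FIRST = { 'n' }
  Y → n: FIRST = { 'n' }
A has only one production, so no FIRST/FIRST conflict is possible there.

Conflict for F: F → Y and F → Y L Y
  Overlap: { 'n' }
Conflict for L: L → Y A and L → Y A A
  Overlap: { 'n' }
Conflict for L: L → Y A and L → Y
  Overlap: { 'n' }
Conflict for L: L → Y A A and L → Y
  Overlap: { 'n' }
Conflict for Y: Y → L Y and Y → n
  Overlap: { 'n' }

Answer: Yes. F → Y / F → Y L Y on { 'n' }; L → Y A / L → Y A A on { 'n' }; L → Y A / L → Y on { 'n' }; L → Y A A / L → Y on { 'n' }; Y → L Y / Y → n on { 'n' }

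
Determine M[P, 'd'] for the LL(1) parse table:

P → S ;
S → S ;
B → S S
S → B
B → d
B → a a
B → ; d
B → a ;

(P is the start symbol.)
P → S ;

To find M[P, 'd'], we find productions for P where 'd' is in the predict set (PREDICT(N → α) = (FIRST(α) \ {ε}) ∪ (FOLLOW(N) if α ⇒* ε)).

Relevant sets:
  FIRST(S) = { ';', 'a', 'd' }

P → S ;: PREDICT = { ';', 'a', 'd' }
  'd' is in predict set, so this production goes in M[P, 'd']

M[P, 'd'] = P → S ;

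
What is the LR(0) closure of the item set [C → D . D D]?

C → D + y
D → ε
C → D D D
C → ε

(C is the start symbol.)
Start with: [C → D . D D]
  [C → D . D D] has the dot before D: add [D → .]
No further items can be added.

CLOSURE = { [C → D . D D], [D → .] }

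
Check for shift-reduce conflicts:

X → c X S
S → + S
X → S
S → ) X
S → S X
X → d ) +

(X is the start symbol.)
A shift-reduce conflict occurs when an LR(0) state has both:
  - a complete (reduce) item [A → α .] (dot at the end), and
  - a shift item [B → β . c γ] (dot before a terminal).

Augment with X' → X and build the canonical LR(0) collection (I0 = CLOSURE({[X' → . X]}), then GOTO on every symbol after a dot until no new states appear). It has 14 states:
  I0: { [S → . ) X], [S → . + S], [S → . S X], [X → . S], [X → . c X S], [X → . d ) +], [X' → . X] }  — shift
  I1: { [S → ) . X], [S → . ) X], [S → . + S], [S → . S X], [X → . S], [X → . c X S], [X → . d ) +] }  — shift
  I2: { [S → + . S], [S → . ) X], [S → . + S], [S → . S X] }  — shift
  I3: { [S → . ) X], [S → . + S], [S → . S X], [S → S . X], [X → . S], [X → . c X S], [X → . d ) +], [X → S .] }  — shift, reduce
  I4: { [X' → X .] }  — accept
  I5: { [S → . ) X], [S → . + S], [S → . S X], [X → . S], [X → . c X S], [X → . d ) +], [X → c . X S] }  — shift
  I6: { [X → d . ) +] }  — shift
  I7: { [X → d ) . +] }  — shift
  I8: { [X → d ) + .] }  — reduce
  I9: { [S → . ) X], [S → . + S], [S → . S X], [X → c X . S] }  — shift
  I10: { [S → . ) X], [S → . + S], [S → . S X], [S → S . X], [X → . S], [X → . c X S], [X → . d ) +], [X → c X S .] }  — shift, reduce
  I11: { [S → S X .] }  — reduce
  I12: { [S → + S .], [S → . ) X], [S → . + S], [S → . S X], [S → S . X], [X → . S], [X → . c X S], [X → . d ) +] }  — shift, reduce
  I13: { [S → ) X .] }  — reduce

I3 contains reduce item [X → S .] and shift items [S → . ) X], [S → . + S], [X → . c X S], [X → . d ) +] — shift-reduce conflict.
I10 contains reduce item [X → c X S .] and shift items [S → . ) X], [S → . + S], [X → . c X S], [X → . d ) +] — shift-reduce conflict.
I12 contains reduce item [S → + S .] and shift items [S → . ) X], [S → . + S], [X → . c X S], [X → . d ) +] — shift-reduce conflict.

Answer: Yes — I3: [X → S .] vs [S → . ) X]; I10: [X → c X S .] vs [S → . ) X]; I12: [S → + S .] vs [S → . ) X]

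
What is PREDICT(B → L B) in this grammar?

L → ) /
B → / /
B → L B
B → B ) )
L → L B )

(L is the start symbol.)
PREDICT(B → L B) = (FIRST(RHS) \ {ε}) ∪ (FOLLOW(B) if ε ∈ FIRST(RHS), i.e. RHS ⇒* ε)
FIRST(L) = { ')' }
FIRST(L B) = { ')' }
ε ∉ FIRST(L B), so FOLLOW(B) is not added.
PREDICT(B → L B) = { ')' }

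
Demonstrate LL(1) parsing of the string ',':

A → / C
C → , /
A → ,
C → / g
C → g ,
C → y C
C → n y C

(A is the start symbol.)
Stack is shown with the top on the left.

Stack  Input  Action
--------------------
A $    , $    output A → ,
, $    , $    match ','
$      $      accept

The string is accepted.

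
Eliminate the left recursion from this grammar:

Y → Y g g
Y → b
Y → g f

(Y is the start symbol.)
Y → b Y'
Y → g f Y'
Y' → g g Y'
Y' → ε

Y is directly left-recursive. The standard transformation for
  A → A α₁ | ... | A α_m | β₁ | ... | β_n
is
  A  → β₁ A' | ... | β_n A'
  A' → α₁ A' | ... | α_m A' | ε

Y → b becomes Y → b Y'
Y → g f becomes Y → g f Y'
Y → Y g g becomes Y' → g g Y'
Add Y' → ε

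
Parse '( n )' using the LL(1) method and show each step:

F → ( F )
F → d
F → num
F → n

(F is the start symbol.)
LL(1) parsing maintains a stack (initially the start symbol over $) and the input. At each step: if the stack top is a terminal, match it against the current input token; if it is a non-terminal N, replace it with the RHS of M[N, lookahead] (the unique production whose predict set contains the lookahead).

Stack is shown with the top on the left.

Stack    Input    Action
------------------------
F $      ( n ) $  output F → ( F )
( F ) $  ( n ) $  match '('
F ) $    n ) $    output F → n
n ) $    n ) $    match 'n'
) $      ) $      match ')'
$        $        accept

The string is accepted.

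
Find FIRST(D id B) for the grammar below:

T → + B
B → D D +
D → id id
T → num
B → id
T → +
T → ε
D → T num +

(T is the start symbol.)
{ '+', 'id', 'num' }

FIRST sets of the non-terminals involved (from the grammar, by fixed-point iteration):
  FIRST(D) = { '+', 'id', 'num' }

To compute FIRST(D id B), process the symbols left to right:
Symbol D is a non-terminal. Add FIRST(D) \ {ε} = { '+', 'id', 'num' }
D is not nullable (ε ∉ FIRST(D)), so stop here.
FIRST(D id B) = { '+', 'id', 'num' }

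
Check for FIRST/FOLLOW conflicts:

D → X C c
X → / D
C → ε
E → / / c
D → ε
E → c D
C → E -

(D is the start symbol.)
Yes. D → X C c with FOLLOW(D) on { '/' }; C → E '-' with FOLLOW(C) on { 'c' }

A FIRST/FOLLOW conflict occurs when a non-terminal N has a nullable alternative N → β (β ⇒* ε) and another alternative N → α with FIRST(α) ∩ FOLLOW(N) ≠ ∅: on such a lookahead the parser cannot decide between expanding α and letting N vanish via β.

Nullable non-terminals: C, D.
FIRST sets used below: FIRST(E) = { '/', 'c' }, FIRST(X) = { '/' }

C: nullable alternative(s) C → ε; FOLLOW(C) = { 'c' }
  C → ε: FIRST \ {ε} = { } — this is the only nullable alternative, skip
  C → E -: FIRST \ {ε} = { '/', 'c' } — overlaps FOLLOW(C) on { 'c' }: CONFLICT

D: nullable alternative(s) D → ε; FOLLOW(D) = { $, '-', '/', 'c' }
  D → X C c: FIRST \ {ε} = { '/' } — overlaps FOLLOW(D) on { '/' }: CONFLICT
  D → ε: FIRST \ {ε} = { } — this is the only nullable alternative, skip

E, X have no nullable alternative, so no FIRST/FOLLOW check is needed there.

So the grammar has 2 FIRST/FOLLOW conflicts (marked CONFLICT above).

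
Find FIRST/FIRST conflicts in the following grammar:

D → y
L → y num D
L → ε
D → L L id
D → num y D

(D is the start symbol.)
A FIRST/FIRST conflict occurs when two productions N → α and N → β for the same non-terminal have FIRST(α) ∩ FIRST(β) ≠ ∅ (with ε ∈ FIRST of a nullable right-hand side, so two nullable alternatives also conflict).

FIRST sets of the non-terminals at (or reachable through a nullable prefix from) the front of some alternative:
  FIRST(L) = { 'y', ε }

Productions for D:
  D → y: FIRST = { 'y' }
  D → L L id: FIRST = { 'id', 'y' }
  D → num y D: FIRST = { 'num' }
Productions for L:
  L → y num D: FIRST = { 'y' }
  L → ε: FIRST = { ε }

Conflict for D: D → y and D → L L id
  Overlap: { 'y' }

Answer: Yes. D → y / D → L L id on { 'y' }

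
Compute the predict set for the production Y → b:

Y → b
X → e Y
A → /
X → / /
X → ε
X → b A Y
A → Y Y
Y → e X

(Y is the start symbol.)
{ 'b' }

PREDICT(Y → b) = (FIRST(RHS) \ {ε}) ∪ (FOLLOW(Y) if ε ∈ FIRST(RHS), i.e. RHS ⇒* ε)
FIRST(b) = { 'b' }
ε ∉ FIRST(b), so FOLLOW(Y) is not added.
PREDICT(Y → b) = { 'b' }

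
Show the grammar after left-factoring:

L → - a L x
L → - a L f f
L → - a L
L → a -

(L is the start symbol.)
Left-factoring transforms A → αβ₁ | αβ₂ into A → αA' and A' → β₁ | β₂
(α is the longest common prefix among the alternatives). Repeat until
no nonterminal has two alternatives with a common prefix.

Round 1: L has alternatives sharing prefix '- a L'. Introduce L': L → - a L L'
  Add: L' → x
  Add: L' → f f
  Add: L' → ε

No remaining common prefixes — done.

Resulting grammar:
L → - a L L'
L' → x
L' → f f
L' → ε
L → a -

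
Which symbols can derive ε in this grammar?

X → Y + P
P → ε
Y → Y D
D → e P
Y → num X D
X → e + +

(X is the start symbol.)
ε-productions: P → ε
So P is immediately nullable.
No further non-terminal can be added: every production for the remaining non-terminals contains a terminal or a non-nullable non-terminal.
Nullable = { 'P' }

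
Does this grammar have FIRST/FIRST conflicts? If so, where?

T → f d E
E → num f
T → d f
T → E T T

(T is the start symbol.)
No FIRST/FIRST conflicts.

FIRST sets of the non-terminals at (or reachable through a nullable prefix from) the front of some alternative:
  FIRST(E) = { 'num' }

Productions for T:
  T → f d E: FIRST = { 'f' }
  T → d f: FIRST = { 'd' }
  T → E T T: FIRST = { 'num' }
E has only one production, so no FIRST/FIRST conflict is possible there.

All alternatives of each non-terminal have pairwise disjoint FIRST sets.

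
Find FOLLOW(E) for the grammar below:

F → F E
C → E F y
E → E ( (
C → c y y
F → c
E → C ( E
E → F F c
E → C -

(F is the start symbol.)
To compute FOLLOW(E), find every occurrence of E on a right-hand side N → α E β: add FIRST(β) \ {ε}, and if β is empty or nullable also add FOLLOW(N). Iterate to a fixed point.

In F → F E: E is at the end, add FOLLOW(F)
In C → E F y: E is followed by F y, add FIRST(F y) \ {ε} = { 'c' }
In E → E ( (: E is followed by '(' '(', add FIRST('(' '(') \ {ε} = { '(' }
In E → C ( E: E is at the end; this adds FOLLOW(E) to itself — nothing new

The FOLLOW sets referred to above (computed the same way, to a fixed point):
  FOLLOW(F) = { $, 'c', 'y' }

Taking the union: FOLLOW(E) = { $, '(', 'c', 'y' }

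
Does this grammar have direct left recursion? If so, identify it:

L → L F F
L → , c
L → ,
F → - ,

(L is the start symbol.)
L → L F F: LEFT RECURSIVE (starts with L)
L → , c: starts with ','
L → ,: starts with ','
F → - ,: starts with '-'

The grammar has direct left recursion on: L.

Answer: Yes, L is left-recursive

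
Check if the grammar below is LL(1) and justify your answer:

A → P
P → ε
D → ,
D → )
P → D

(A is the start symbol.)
A grammar is LL(1) if for each non-terminal N with multiple productions, the predict sets of those productions are pairwise disjoint, where PREDICT(N → α) = (FIRST(α) \ {ε}) ∪ (FOLLOW(N) if α ⇒* ε).

Relevant sets:
  FIRST(D) = { ')', ',' }
  FOLLOW(P) = { $ }

For P:
  PREDICT(P → ε) = { $ }
  PREDICT(P → D) = { ')', ',' }
For D:
  PREDICT(D → ',') = { ',' }
  PREDICT(D → ')') = { ')' }
A has a single production, so nothing to check there.

All predict sets are disjoint. The grammar IS LL(1).

Answer: Yes, the grammar is LL(1).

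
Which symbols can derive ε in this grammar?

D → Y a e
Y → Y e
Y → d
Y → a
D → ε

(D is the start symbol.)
{ 'D' }

A non-terminal is nullable if it can derive ε (the empty string): either it has an ε-production, or it has a production whose right-hand side consists entirely of nullable non-terminals.

ε-productions: D → ε
So D is immediately nullable.
No further non-terminal can be added: every production for the remaining non-terminals contains a terminal or a non-nullable non-terminal.
Nullable = { 'D' }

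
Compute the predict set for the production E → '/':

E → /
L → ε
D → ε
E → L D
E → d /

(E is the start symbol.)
PREDICT(E → '/') = (FIRST(RHS) \ {ε}) ∪ (FOLLOW(E) if ε ∈ FIRST(RHS), i.e. RHS ⇒* ε)
FIRST('/') = { '/' }
ε ∉ FIRST('/'), so FOLLOW(E) is not added.
PREDICT(E → '/') = { '/' }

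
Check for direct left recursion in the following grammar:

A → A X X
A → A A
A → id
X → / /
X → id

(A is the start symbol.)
Yes, A is left-recursive

A → A X X: LEFT RECURSIVE (starts with A)
A → A A: LEFT RECURSIVE (starts with A)
A → id: starts with id
X → / /: starts with '/'
X → id: starts with id

The grammar has direct left recursion on: A.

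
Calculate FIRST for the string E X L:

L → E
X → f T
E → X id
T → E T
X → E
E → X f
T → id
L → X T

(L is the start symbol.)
FIRST sets of the non-terminals involved (from the grammar, by fixed-point iteration):
  FIRST(E) = { 'f' }

To compute FIRST(E X L), process the symbols left to right:
Symbol E is a non-terminal. Add FIRST(E) \ {ε} = { 'f' }
E is not nullable (ε ∉ FIRST(E)), so stop here.
FIRST(E X L) = { 'f' }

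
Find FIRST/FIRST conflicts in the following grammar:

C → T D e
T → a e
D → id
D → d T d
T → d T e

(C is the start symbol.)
No FIRST/FIRST conflicts.

A FIRST/FIRST conflict occurs when two productions N → α and N → β for the same non-terminal have FIRST(α) ∩ FIRST(β) ≠ ∅ (with ε ∈ FIRST of a nullable right-hand side, so two nullable alternatives also conflict).

Productions for T:
  T → a e: FIRST = { 'a' }
  T → d T e: FIRST = { 'd' }
Productions for D:
  D → id: FIRST = { 'id' }
  D → d T d: FIRST = { 'd' }
C has only one production, so no FIRST/FIRST conflict is possible there.

All alternatives of each non-terminal have pairwise disjoint FIRST sets.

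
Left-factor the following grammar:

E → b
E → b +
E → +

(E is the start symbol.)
Left-factoring transforms A → αβ₁ | αβ₂ into A → αA' and A' → β₁ | β₂
(α is the longest common prefix among the alternatives). Repeat until
no nonterminal has two alternatives with a common prefix.

Round 1: E has alternatives sharing prefix 'b'. Introduce E': E → b E'
  Add: E' → ε
  Add: E' → +

No remaining common prefixes — done.

Resulting grammar:
E → b E'
E' → ε
E' → +
E → +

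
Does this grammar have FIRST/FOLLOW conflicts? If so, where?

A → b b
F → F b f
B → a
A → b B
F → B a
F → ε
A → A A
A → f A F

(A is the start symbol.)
Yes. F → F b f with FOLLOW(F) on { 'a', 'b' }; F → B a with FOLLOW(F) on { 'a' }

Nullable non-terminals: F.
FIRST sets used below: FIRST(F) = { 'a', 'b', ε }, FIRST(B) = { 'a' }

F: nullable alternative(s) F → ε; FOLLOW(F) = { $, 'a', 'b', 'f' }
  F → F b f: FIRST \ {ε} = { 'a', 'b' } — overlaps FOLLOW(F) on { 'a', 'b' }: CONFLICT
  F → B a: FIRST \ {ε} = { 'a' } — overlaps FOLLOW(F) on { 'a' }: CONFLICT
  F → ε: FIRST \ {ε} = { } — this is the only nullable alternative, skip

A, B have no nullable alternative, so no FIRST/FOLLOW check is needed there.

So the grammar has 2 FIRST/FOLLOW conflicts (marked CONFLICT above).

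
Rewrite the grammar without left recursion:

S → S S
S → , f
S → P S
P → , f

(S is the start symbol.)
S is directly left-recursive. The standard transformation for
  A → A α₁ | ... | A α_m | β₁ | ... | β_n
is
  A  → β₁ A' | ... | β_n A'
  A' → α₁ A' | ... | α_m A' | ε

S → , f becomes S → , f S'
S → P S becomes S → P S S'
S → S S becomes S' → S S'
Add S' → ε

Productions for other non-terminals are unchanged:
  P → , f

Resulting grammar:
S → , f S'
S → P S S'
S' → S S'
S' → ε
P → , f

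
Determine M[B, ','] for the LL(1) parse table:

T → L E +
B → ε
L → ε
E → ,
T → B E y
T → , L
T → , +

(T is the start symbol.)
To find M[B, ','], we find productions for B where ',' is in the predict set (PREDICT(N → α) = (FIRST(α) \ {ε}) ∪ (FOLLOW(N) if α ⇒* ε)).

Relevant sets:
  FOLLOW(B) = { ',' }

B → ε: PREDICT = { ',' }
  ',' is in predict set, so this production goes in M[B, ',']

M[B, ','] = B → ε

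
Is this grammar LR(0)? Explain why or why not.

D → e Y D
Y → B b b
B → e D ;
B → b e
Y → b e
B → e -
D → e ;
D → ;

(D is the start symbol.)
Augment with D' → D and build the canonical LR(0) collection (I0 = CLOSURE({[D' → . D]}), then GOTO on every symbol after a dot until no new states appear). It has 16 states:
  I0: { [D → . ;], [D → . e ;], [D → . e Y D], [D' → . D] }  — shift
  I1: { [D → ; .] }  — reduce
  I2: { [D' → D .] }  — accept
  I3: { [B → . b e], [B → . e -], [B → . e D ;], [D → e . ;], [D → e . Y D], [Y → . B b b], [Y → . b e] }  — shift
  I4: { [D → e ; .] }  — reduce
  I5: { [Y → B . b b] }  — shift
  I6: { [D → . ;], [D → . e ;], [D → . e Y D], [D → e Y . D] }  — shift
  I7: { [B → b . e], [Y → b . e] }  — shift
  I8: { [B → e . -], [B → e . D ;], [D → . ;], [D → . e ;], [D → . e Y D] }  — shift
  I9: { [B → e - .] }  — reduce
  I10: { [B → e D . ;] }  — shift
  I11: { [B → e D ; .] }  — reduce
  I12: { [B → b e .], [Y → b e .] }  — 2 reduces
  I13: { [D → e Y D .] }  — reduce
  I14: { [Y → B b . b] }  — shift
  I15: { [Y → B b b .] }  — reduce

Conflict in state I12:
  Reduce-reduce conflict: [B → b e .] and [Y → b e .]
So the grammar is NOT LR(0).

Answer: No. Reduce-reduce conflict: [B → b e .] and [Y → b e .]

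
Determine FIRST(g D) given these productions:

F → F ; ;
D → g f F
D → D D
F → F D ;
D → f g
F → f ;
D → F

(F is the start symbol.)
{ 'g' }

To compute FIRST(g D), process the symbols left to right:
Symbol g is a terminal. Add 'g' and stop.
FIRST(g D) = { 'g' }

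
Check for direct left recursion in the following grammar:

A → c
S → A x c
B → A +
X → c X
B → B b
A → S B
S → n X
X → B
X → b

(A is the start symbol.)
A → c: starts with c
S → A x c: starts with A
B → A +: starts with A
X → c X: starts with c
B → B b: LEFT RECURSIVE (starts with B)
A → S B: starts with S
S → n X: starts with n
X → B: starts with B
X → b: starts with b

The grammar has direct left recursion on: B.

Answer: Yes, B is left-recursive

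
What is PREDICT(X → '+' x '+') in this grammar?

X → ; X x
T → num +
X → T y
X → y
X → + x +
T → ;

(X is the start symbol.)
{ '+' }

PREDICT(X → '+' x '+') = (FIRST(RHS) \ {ε}) ∪ (FOLLOW(X) if ε ∈ FIRST(RHS), i.e. RHS ⇒* ε)
FIRST('+' x '+') = { '+' }
ε ∉ FIRST('+' x '+'), so FOLLOW(X) is not added.
PREDICT(X → '+' x '+') = { '+' }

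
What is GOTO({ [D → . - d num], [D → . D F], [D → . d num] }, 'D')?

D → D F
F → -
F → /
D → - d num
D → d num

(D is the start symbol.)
GOTO(I, 'D') = CLOSURE({ [A → αX.β] : [A → α.Xβ] ∈ I, X = 'D' })

Items with dot before 'D', with the dot advanced:
  [D → . D F] → [D → D . F]
Closure of the advanced items:
  [D → D . F] has the dot before F: add [F → . -], [F → . /]

GOTO = { [D → D . F], [F → . -], [F → . /] }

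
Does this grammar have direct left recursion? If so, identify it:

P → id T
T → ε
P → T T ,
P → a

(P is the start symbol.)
No direct left recursion

P → id T: starts with id
T → ε: starts with ε
P → T T ,: starts with T
P → a: starts with a

No direct left recursion found.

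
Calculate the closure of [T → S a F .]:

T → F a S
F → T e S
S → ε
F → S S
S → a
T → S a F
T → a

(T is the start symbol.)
Start with: [T → S a F .]
The dot is at the end, so nothing is added.

CLOSURE = { [T → S a F .] }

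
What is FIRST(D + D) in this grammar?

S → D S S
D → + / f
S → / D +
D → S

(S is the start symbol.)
FIRST sets of the non-terminals involved (from the grammar, by fixed-point iteration):
  FIRST(D) = { '+', '/' }

To compute FIRST(D + D), process the symbols left to right:
Symbol D is a non-terminal. Add FIRST(D) \ {ε} = { '+', '/' }
D is not nullable (ε ∉ FIRST(D)), so stop here.
FIRST(D + D) = { '+', '/' }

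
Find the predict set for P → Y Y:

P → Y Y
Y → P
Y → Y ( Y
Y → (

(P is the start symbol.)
PREDICT(P → Y Y) = (FIRST(RHS) \ {ε}) ∪ (FOLLOW(P) if ε ∈ FIRST(RHS), i.e. RHS ⇒* ε)
FIRST(Y) = { '(' }
FIRST(Y Y) = { '(' }
ε ∉ FIRST(Y Y), so FOLLOW(P) is not added.
PREDICT(P → Y Y) = { '(' }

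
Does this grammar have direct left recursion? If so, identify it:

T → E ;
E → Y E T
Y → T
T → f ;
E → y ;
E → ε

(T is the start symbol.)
T → E ;: starts with E
E → Y E T: starts with Y
Y → T: starts with T
T → f ;: starts with f
E → y ;: starts with y
E → ε: starts with ε

No direct left recursion found.

Answer: No direct left recursion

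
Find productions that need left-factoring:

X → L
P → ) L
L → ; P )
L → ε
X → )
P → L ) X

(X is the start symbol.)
No, left-factoring is not needed

Left-factoring is needed when two productions for the same non-terminal
share a common prefix on the right-hand side.

Productions for X:
  X → L
  X → )
Productions for P:
  P → ) L
  P → L ) X
Productions for L:
  L → ; P )
  L → ε

No common prefixes found.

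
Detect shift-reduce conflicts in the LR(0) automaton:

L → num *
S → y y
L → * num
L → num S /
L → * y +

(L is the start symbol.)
A shift-reduce conflict occurs when an LR(0) state has both:
  - a complete (reduce) item [A → α .] (dot at the end), and
  - a shift item [B → β . c γ] (dot before a terminal).

Augment with L' → L and build the canonical LR(0) collection (I0 = CLOSURE({[L' → . L]}), then GOTO on every symbol after a dot until no new states appear). It has 12 states:
  I0: { [L → . * num], [L → . * y +], [L → . num *], [L → . num S /], [L' → . L] }  — shift
  I1: { [L → * . num], [L → * . y +] }  — shift
  I2: { [L' → L .] }  — accept
  I3: { [L → num . *], [L → num . S /], [S → . y y] }  — shift
  I4: { [L → num * .] }  — reduce
  I5: { [L → num S . /] }  — shift
  I6: { [S → y . y] }  — shift
  I7: { [S → y y .] }  — reduce
  I8: { [L → num S / .] }  — reduce
  I9: { [L → * num .] }  — reduce
  I10: { [L → * y . +] }  — shift
  I11: { [L → * y + .] }  — reduce

No state contains both a complete item and a shift item.

Answer: No shift-reduce conflicts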